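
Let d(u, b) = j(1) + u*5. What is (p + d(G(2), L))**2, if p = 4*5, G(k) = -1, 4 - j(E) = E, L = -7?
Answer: 324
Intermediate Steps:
j(E) = 4 - E
d(u, b) = 3 + 5*u (d(u, b) = (4 - 1*1) + u*5 = (4 - 1) + 5*u = 3 + 5*u)
p = 20
(p + d(G(2), L))**2 = (20 + (3 + 5*(-1)))**2 = (20 + (3 - 5))**2 = (20 - 2)**2 = 18**2 = 324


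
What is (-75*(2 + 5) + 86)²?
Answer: 192721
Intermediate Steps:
(-75*(2 + 5) + 86)² = (-75*7 + 86)² = (-525 + 86)² = (-439)² = 192721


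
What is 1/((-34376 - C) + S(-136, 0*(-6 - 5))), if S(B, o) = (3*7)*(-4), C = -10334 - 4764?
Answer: -1/19362 ≈ -5.1648e-5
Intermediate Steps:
C = -15098
S(B, o) = -84 (S(B, o) = 21*(-4) = -84)
1/((-34376 - C) + S(-136, 0*(-6 - 5))) = 1/((-34376 - 1*(-15098)) - 84) = 1/((-34376 + 15098) - 84) = 1/(-19278 - 84) = 1/(-19362) = -1/19362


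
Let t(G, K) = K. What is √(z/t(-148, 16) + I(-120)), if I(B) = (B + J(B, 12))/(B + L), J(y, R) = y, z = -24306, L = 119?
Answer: 3*I*√2274/4 ≈ 35.765*I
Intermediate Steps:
I(B) = 2*B/(119 + B) (I(B) = (B + B)/(B + 119) = (2*B)/(119 + B) = 2*B/(119 + B))
√(z/t(-148, 16) + I(-120)) = √(-24306/16 + 2*(-120)/(119 - 120)) = √(-24306*1/16 + 2*(-120)/(-1)) = √(-12153/8 + 2*(-120)*(-1)) = √(-12153/8 + 240) = √(-10233/8) = 3*I*√2274/4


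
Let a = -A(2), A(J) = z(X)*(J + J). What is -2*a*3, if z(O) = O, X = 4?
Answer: 96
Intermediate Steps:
A(J) = 8*J (A(J) = 4*(J + J) = 4*(2*J) = 8*J)
a = -16 (a = -8*2 = -1*16 = -16)
-2*a*3 = -2*(-16)*3 = 32*3 = 96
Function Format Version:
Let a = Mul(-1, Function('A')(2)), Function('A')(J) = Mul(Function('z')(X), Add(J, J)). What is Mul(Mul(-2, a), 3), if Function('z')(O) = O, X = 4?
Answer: 96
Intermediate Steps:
Function('A')(J) = Mul(8, J) (Function('A')(J) = Mul(4, Add(J, J)) = Mul(4, Mul(2, J)) = Mul(8, J))
a = -16 (a = Mul(-1, Mul(8, 2)) = Mul(-1, 16) = -16)
Mul(Mul(-2, a), 3) = Mul(Mul(-2, -16), 3) = Mul(32, 3) = 96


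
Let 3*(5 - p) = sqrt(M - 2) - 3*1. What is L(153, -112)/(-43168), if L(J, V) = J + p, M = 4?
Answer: -159/43168 + sqrt(2)/129504 ≈ -0.0036724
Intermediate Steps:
p = 6 - sqrt(2)/3 (p = 5 - (sqrt(4 - 2) - 3*1)/3 = 5 - (sqrt(2) - 3)/3 = 5 - (-3 + sqrt(2))/3 = 5 + (1 - sqrt(2)/3) = 6 - sqrt(2)/3 ≈ 5.5286)
L(J, V) = 6 + J - sqrt(2)/3 (L(J, V) = J + (6 - sqrt(2)/3) = 6 + J - sqrt(2)/3)
L(153, -112)/(-43168) = (6 + 153 - sqrt(2)/3)/(-43168) = (159 - sqrt(2)/3)*(-1/43168) = -159/43168 + sqrt(2)/129504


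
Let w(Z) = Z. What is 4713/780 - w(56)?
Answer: -12989/260 ≈ -49.958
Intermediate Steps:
4713/780 - w(56) = 4713/780 - 1*56 = 4713*(1/780) - 56 = 1571/260 - 56 = -12989/260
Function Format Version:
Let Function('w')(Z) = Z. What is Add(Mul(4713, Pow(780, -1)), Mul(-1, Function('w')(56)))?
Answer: Rational(-12989, 260) ≈ -49.958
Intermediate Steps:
Add(Mul(4713, Pow(780, -1)), Mul(-1, Function('w')(56))) = Add(Mul(4713, Pow(780, -1)), Mul(-1, 56)) = Add(Mul(4713, Rational(1, 780)), -56) = Add(Rational(1571, 260), -56) = Rational(-12989, 260)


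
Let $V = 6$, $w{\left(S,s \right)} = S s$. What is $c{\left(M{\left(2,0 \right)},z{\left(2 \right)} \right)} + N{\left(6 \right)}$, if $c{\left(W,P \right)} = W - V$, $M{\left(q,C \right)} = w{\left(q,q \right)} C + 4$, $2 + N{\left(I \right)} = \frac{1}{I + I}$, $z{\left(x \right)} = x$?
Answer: $- \frac{47}{12} \approx -3.9167$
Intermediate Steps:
$N{\left(I \right)} = -2 + \frac{1}{2 I}$ ($N{\left(I \right)} = -2 + \frac{1}{I + I} = -2 + \frac{1}{2 I}$)
$M{\left(q,C \right)} = 4 + C q^{2}$ ($M{\left(q,C \right)} = q q C + 4 = q^{2} C + 4 = C q^{2} + 4 = 4 + C q^{2}$)
$c{\left(W,P \right)} = -6 + W$ ($c{\left(W,P \right)} = W - 6 = -6 + W$)
$c{\left(M{\left(2,0 \right)},z{\left(2 \right)} \right)} + N{\left(6 \right)} = \left(-6 + \left(4 + 0 \cdot 2^{2}\right)\right) - \left(2 - \frac{1}{2 \cdot 6}\right) = \left(-6 + \left(4 + 0 \cdot 4\right)\right) + \left(-2 + \frac{1}{2} \cdot \frac{1}{6}\right) = \left(-6 + \left(4 + 0\right)\right) + \left(-2 + \frac{1}{12}\right) = \left(-6 + 4\right) - \frac{23}{12} = -2 - \frac{23}{12} = - \frac{47}{12}$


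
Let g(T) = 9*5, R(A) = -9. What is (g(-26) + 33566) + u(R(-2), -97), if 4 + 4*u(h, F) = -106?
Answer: 67167/2 ≈ 33584.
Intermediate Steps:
u(h, F) = -55/2 (u(h, F) = -1 + (1/4)*(-106) = -1 - 53/2 = -55/2)
g(T) = 45
(g(-26) + 33566) + u(R(-2), -97) = (45 + 33566) - 55/2 = 33611 - 55/2 = 67167/2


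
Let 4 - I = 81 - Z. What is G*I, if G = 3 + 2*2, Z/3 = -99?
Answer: -2618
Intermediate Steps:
Z = -297 (Z = 3*(-99) = -297)
G = 7 (G = 3 + 4 = 7)
I = -374 (I = 4 - (81 - 1*(-297)) = 4 - (81 + 297) = 4 - 1*378 = 4 - 378 = -374)
G*I = 7*(-374) = -2618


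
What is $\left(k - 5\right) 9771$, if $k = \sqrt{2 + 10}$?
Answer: $-48855 + 19542 \sqrt{3} \approx -15007.0$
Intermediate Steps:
$k = 2 \sqrt{3}$ ($k = \sqrt{12} = 2 \sqrt{3} \approx 3.4641$)
$\left(k - 5\right) 9771 = \left(2 \sqrt{3} - 5\right) 9771 = \left(-5 + 2 \sqrt{3}\right) 9771 = -48855 + 19542 \sqrt{3}$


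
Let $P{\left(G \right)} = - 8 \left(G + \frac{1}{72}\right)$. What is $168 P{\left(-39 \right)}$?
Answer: $\frac{157192}{3} \approx 52397.0$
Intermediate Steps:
$P{\left(G \right)} = - \frac{1}{9} - 8 G$ ($P{\left(G \right)} = - 8 \left(G + \frac{1}{72}\right) = - 8 \left(\frac{1}{72} + G\right) = - \frac{1}{9} - 8 G$)
$168 P{\left(-39 \right)} = 168 \left(- \frac{1}{9} - -312\right) = 168 \left(- \frac{1}{9} + 312\right) = 168 \cdot \frac{2807}{9} = \frac{157192}{3}$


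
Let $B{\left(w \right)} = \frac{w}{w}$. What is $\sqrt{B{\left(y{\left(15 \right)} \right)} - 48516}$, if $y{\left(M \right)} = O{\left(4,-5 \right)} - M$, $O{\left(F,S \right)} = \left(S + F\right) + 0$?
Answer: $i \sqrt{48515} \approx 220.26 i$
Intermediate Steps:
$O{\left(F,S \right)} = F + S$ ($O{\left(F,S \right)} = \left(F + S\right) + 0 = F + S$)
$y{\left(M \right)} = -1 - M$ ($y{\left(M \right)} = \left(4 - 5\right) - M = -1 - M$)
$B{\left(w \right)} = 1$
$\sqrt{B{\left(y{\left(15 \right)} \right)} - 48516} = \sqrt{1 - 48516} = \sqrt{-48515} = i \sqrt{48515}$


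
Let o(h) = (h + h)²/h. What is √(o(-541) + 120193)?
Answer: √118029 ≈ 343.55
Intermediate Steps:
o(h) = 4*h (o(h) = (2*h)²/h = (4*h²)/h = 4*h)
√(o(-541) + 120193) = √(4*(-541) + 120193) = √(-2164 + 120193) = √118029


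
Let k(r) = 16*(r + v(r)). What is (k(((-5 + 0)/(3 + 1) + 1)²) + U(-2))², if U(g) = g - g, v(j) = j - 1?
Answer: 196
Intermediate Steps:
v(j) = -1 + j
k(r) = -16 + 32*r (k(r) = 16*(r + (-1 + r)) = 16*(-1 + 2*r) = -16 + 32*r)
U(g) = 0
(k(((-5 + 0)/(3 + 1) + 1)²) + U(-2))² = ((-16 + 32*((-5 + 0)/(3 + 1) + 1)²) + 0)² = ((-16 + 32*(-5/4 + 1)²) + 0)² = ((-16 + 32*(-¼)²) + 0)² = ((-16 + 32*(1/16)) + 0)² = ((-16 + 2) + 0)² = (-14 + 0)² = (-14)² = 196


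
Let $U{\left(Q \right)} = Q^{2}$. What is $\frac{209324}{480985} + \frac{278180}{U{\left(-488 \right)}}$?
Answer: $\frac{752662549}{469441360} \approx 1.6033$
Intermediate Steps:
$\frac{209324}{480985} + \frac{278180}{U{\left(-488 \right)}} = \frac{209324}{480985} + \frac{278180}{\left(-488\right)^{2}} = 209324 \cdot \frac{1}{480985} + \frac{278180}{238144} = \frac{209324}{480985} + 278180 \cdot \frac{1}{238144} = \frac{209324}{480985} + \frac{69545}{59536} = \frac{752662549}{469441360}$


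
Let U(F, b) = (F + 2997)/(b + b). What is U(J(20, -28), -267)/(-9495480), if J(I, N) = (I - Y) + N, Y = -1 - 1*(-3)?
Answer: 2987/5070586320 ≈ 5.8908e-7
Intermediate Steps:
Y = 2 (Y = -1 + 3 = 2)
J(I, N) = -2 + I + N (J(I, N) = (I - 1*2) + N = (I - 2) + N = (-2 + I) + N = -2 + I + N)
U(F, b) = (2997 + F)/(2*b) (U(F, b) = (2997 + F)/((2*b)) = (2997 + F)*(1/(2*b)) = (2997 + F)/(2*b))
U(J(20, -28), -267)/(-9495480) = ((1/2)*(2997 + (-2 + 20 - 28))/(-267))/(-9495480) = ((1/2)*(-1/267)*(2997 - 10))*(-1/9495480) = ((1/2)*(-1/267)*2987)*(-1/9495480) = -2987/534*(-1/9495480) = 2987/5070586320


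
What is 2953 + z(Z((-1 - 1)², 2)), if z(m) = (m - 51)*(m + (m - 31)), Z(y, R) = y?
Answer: 4034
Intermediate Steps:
z(m) = (-51 + m)*(-31 + 2*m) (z(m) = (-51 + m)*(m + (-31 + m)) = (-51 + m)*(-31 + 2*m))
2953 + z(Z((-1 - 1)², 2)) = 2953 + (1581 - 133*(-1 - 1)² + 2*((-1 - 1)²)²) = 2953 + (1581 - 133*(-2)² + 2*((-2)²)²) = 2953 + (1581 - 133*4 + 2*4²) = 2953 + (1581 - 532 + 2*16) = 2953 + (1581 - 532 + 32) = 2953 + 1081 = 4034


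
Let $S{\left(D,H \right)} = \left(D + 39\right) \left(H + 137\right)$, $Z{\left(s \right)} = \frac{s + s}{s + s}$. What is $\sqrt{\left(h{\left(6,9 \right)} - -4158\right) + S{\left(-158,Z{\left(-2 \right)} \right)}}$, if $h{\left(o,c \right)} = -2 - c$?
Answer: $5 i \sqrt{491} \approx 110.79 i$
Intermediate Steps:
$Z{\left(s \right)} = 1$ ($Z{\left(s \right)} = \frac{2 s}{2 s} = 2 s \frac{1}{2 s} = 1$)
$S{\left(D,H \right)} = \left(39 + D\right) \left(137 + H\right)$
$\sqrt{\left(h{\left(6,9 \right)} - -4158\right) + S{\left(-158,Z{\left(-2 \right)} \right)}} = \sqrt{\left(\left(-2 - 9\right) - -4158\right) + \left(5343 + 39 \cdot 1 + 137 \left(-158\right) - 158\right)} = \sqrt{\left(\left(-2 - 9\right) + 4158\right) + \left(5343 + 39 - 21646 - 158\right)} = \sqrt{\left(-11 + 4158\right) - 16422} = \sqrt{4147 - 16422} = \sqrt{-12275} = 5 i \sqrt{491}$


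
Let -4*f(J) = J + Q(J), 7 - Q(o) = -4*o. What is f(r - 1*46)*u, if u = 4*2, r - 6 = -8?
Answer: 466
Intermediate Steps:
Q(o) = 7 + 4*o (Q(o) = 7 - (-4)*o = 7 + 4*o)
r = -2 (r = 6 - 8 = -2)
f(J) = -7/4 - 5*J/4 (f(J) = -(J + (7 + 4*J))/4 = -(7 + 5*J)/4 = -7/4 - 5*J/4)
u = 8
f(r - 1*46)*u = (-7/4 - 5*(-2 - 1*46)/4)*8 = (-7/4 - 5*(-2 - 46)/4)*8 = (-7/4 - 5/4*(-48))*8 = (-7/4 + 60)*8 = (233/4)*8 = 466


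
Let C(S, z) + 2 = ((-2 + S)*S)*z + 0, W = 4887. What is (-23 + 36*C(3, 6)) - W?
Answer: -4334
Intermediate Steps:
C(S, z) = -2 + S*z*(-2 + S) (C(S, z) = -2 + (((-2 + S)*S)*z + 0) = -2 + ((S*(-2 + S))*z + 0) = -2 + (S*z*(-2 + S) + 0) = -2 + S*z*(-2 + S))
(-23 + 36*C(3, 6)) - W = (-23 + 36*(-2 + 6*3² - 2*3*6)) - 1*4887 = (-23 + 36*(-2 + 6*9 - 36)) - 4887 = (-23 + 36*(-2 + 54 - 36)) - 4887 = (-23 + 36*16) - 4887 = (-23 + 576) - 4887 = 553 - 4887 = -4334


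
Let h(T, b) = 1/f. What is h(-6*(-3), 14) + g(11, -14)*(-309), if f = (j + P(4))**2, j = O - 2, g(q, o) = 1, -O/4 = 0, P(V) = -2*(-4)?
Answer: -11123/36 ≈ -308.97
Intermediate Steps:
P(V) = 8
O = 0 (O = -4*0 = 0)
j = -2 (j = 0 - 2 = -2)
f = 36 (f = (-2 + 8)**2 = 6**2 = 36)
h(T, b) = 1/36
h(-6*(-3), 14) + g(11, -14)*(-309) = 1/36 + 1*(-309) = 1/36 - 309 = -11123/36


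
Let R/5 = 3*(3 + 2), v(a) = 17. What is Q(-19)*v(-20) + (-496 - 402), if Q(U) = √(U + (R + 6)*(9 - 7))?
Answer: -898 + 17*√143 ≈ -694.71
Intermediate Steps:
R = 75 (R = 5*(3*(3 + 2)) = 5*(3*5) = 5*15 = 75)
Q(U) = √(162 + U) (Q(U) = √(U + (75 + 6)*(9 - 7)) = √(U + 81*2) = √(U + 162) = √(162 + U))
Q(-19)*v(-20) + (-496 - 402) = √(162 - 19)*17 + (-496 - 402) = √143*17 - 898 = 17*√143 - 898 = -898 + 17*√143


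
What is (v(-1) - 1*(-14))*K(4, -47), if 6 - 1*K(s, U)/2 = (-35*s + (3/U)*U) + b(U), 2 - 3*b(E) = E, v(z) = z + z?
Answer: 3040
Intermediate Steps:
v(z) = 2*z
b(E) = ⅔ - E/3
K(s, U) = 14/3 + 70*s + 2*U/3 (K(s, U) = 12 - 2*((-35*s + (3/U)*U) + (⅔ - U/3)) = 12 - 2*((-35*s + 3) + (⅔ - U/3)) = 12 - 2*((3 - 35*s) + (⅔ - U/3)) = 12 - 2*(11/3 - 35*s - U/3) = 12 + (-22/3 + 70*s + 2*U/3) = 14/3 + 70*s + 2*U/3)
(v(-1) - 1*(-14))*K(4, -47) = (2*(-1) - 1*(-14))*(14/3 + 70*4 + (⅔)*(-47)) = (-2 + 14)*(14/3 + 280 - 94/3) = 12*(760/3) = 3040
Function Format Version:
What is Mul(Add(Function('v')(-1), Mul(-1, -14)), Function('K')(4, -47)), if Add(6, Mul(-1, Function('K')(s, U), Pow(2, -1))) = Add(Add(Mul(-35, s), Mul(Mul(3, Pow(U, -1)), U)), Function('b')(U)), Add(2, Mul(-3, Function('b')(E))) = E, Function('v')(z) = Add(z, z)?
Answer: 3040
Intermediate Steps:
Function('v')(z) = Mul(2, z)
Function('b')(E) = Add(Rational(2, 3), Mul(Rational(-1, 3), E))
Function('K')(s, U) = Add(Rational(14, 3), Mul(70, s), Mul(Rational(2, 3), U)) (Function('K')(s, U) = Add(12, Mul(-2, Add(Add(Mul(-35, s), Mul(Mul(3, Pow(U, -1)), U)), Add(Rational(2, 3), Mul(Rational(-1, 3), U))))) = Add(12, Mul(-2, Add(Add(Mul(-35, s), 3), Add(Rational(2, 3), Mul(Rational(-1, 3), U))))) = Add(12, Mul(-2, Add(Add(3, Mul(-35, s)), Add(Rational(2, 3), Mul(Rational(-1, 3), U))))) = Add(12, Mul(-2, Add(Rational(11, 3), Mul(-35, s), Mul(Rational(-1, 3), U)))) = Add(12, Add(Rational(-22, 3), Mul(70, s), Mul(Rational(2, 3), U))) = Add(Rational(14, 3), Mul(70, s), Mul(Rational(2, 3), U)))
Mul(Add(Function('v')(-1), Mul(-1, -14)), Function('K')(4, -47)) = Mul(Add(Mul(2, -1), Mul(-1, -14)), Add(Rational(14, 3), Mul(70, 4), Mul(Rational(2, 3), -47))) = Mul(Add(-2, 14), Add(Rational(14, 3), 280, Rational(-94, 3))) = Mul(12, Rational(760, 3)) = 3040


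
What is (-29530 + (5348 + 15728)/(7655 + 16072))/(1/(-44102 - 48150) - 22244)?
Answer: 5875926010088/4426279375773 ≈ 1.3275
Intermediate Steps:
(-29530 + (5348 + 15728)/(7655 + 16072))/(1/(-44102 - 48150) - 22244) = (-29530 + 21076/23727)/(1/(-92252) - 22244) = (-29530 + 21076*(1/23727))/(-1/92252 - 22244) = (-29530 + 1916/2157)/(-2052053489/92252) = -63694294/2157*(-92252/2052053489) = 5875926010088/4426279375773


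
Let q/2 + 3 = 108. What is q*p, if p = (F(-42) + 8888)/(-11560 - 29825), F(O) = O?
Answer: -123844/2759 ≈ -44.887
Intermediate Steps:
q = 210 (q = -6 + 2*108 = -6 + 216 = 210)
p = -8846/41385 (p = (-42 + 8888)/(-11560 - 29825) = 8846/(-41385) = 8846*(-1/41385) = -8846/41385 ≈ -0.21375)
q*p = 210*(-8846/41385) = -123844/2759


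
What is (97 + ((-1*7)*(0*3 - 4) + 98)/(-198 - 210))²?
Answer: 43230625/4624 ≈ 9349.2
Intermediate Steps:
(97 + ((-1*7)*(0*3 - 4) + 98)/(-198 - 210))² = (97 + (-7*(0 - 4) + 98)/(-408))² = (97 + (-7*(-4) + 98)*(-1/408))² = (97 + (28 + 98)*(-1/408))² = (97 + 126*(-1/408))² = (97 - 21/68)² = (6575/68)² = 43230625/4624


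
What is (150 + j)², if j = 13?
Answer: 26569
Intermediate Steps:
(150 + j)² = (150 + 13)² = 163² = 26569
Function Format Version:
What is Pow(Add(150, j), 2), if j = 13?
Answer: 26569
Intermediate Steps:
Pow(Add(150, j), 2) = Pow(Add(150, 13), 2) = Pow(163, 2) = 26569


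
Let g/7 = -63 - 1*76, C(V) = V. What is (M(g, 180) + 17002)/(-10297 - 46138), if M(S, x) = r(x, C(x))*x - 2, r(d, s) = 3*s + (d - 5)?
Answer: -29140/11287 ≈ -2.5817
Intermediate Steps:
r(d, s) = -5 + d + 3*s (r(d, s) = 3*s + (-5 + d) = -5 + d + 3*s)
g = -973 (g = 7*(-63 - 1*76) = 7*(-63 - 76) = 7*(-139) = -973)
M(S, x) = -2 + x*(-5 + 4*x) (M(S, x) = (-5 + x + 3*x)*x - 2 = (-5 + 4*x)*x - 2 = x*(-5 + 4*x) - 2 = -2 + x*(-5 + 4*x))
(M(g, 180) + 17002)/(-10297 - 46138) = ((-2 + 180*(-5 + 4*180)) + 17002)/(-10297 - 46138) = ((-2 + 180*(-5 + 720)) + 17002)/(-56435) = ((-2 + 180*715) + 17002)*(-1/56435) = ((-2 + 128700) + 17002)*(-1/56435) = (128698 + 17002)*(-1/56435) = 145700*(-1/56435) = -29140/11287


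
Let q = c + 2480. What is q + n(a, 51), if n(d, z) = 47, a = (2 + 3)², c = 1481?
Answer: 4008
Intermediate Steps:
a = 25 (a = 5² = 25)
q = 3961 (q = 1481 + 2480 = 3961)
q + n(a, 51) = 3961 + 47 = 4008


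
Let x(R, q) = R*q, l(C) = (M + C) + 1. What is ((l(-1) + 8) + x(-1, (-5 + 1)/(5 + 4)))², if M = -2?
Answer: 3364/81 ≈ 41.531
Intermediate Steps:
l(C) = -1 + C (l(C) = (-2 + C) + 1 = -1 + C)
((l(-1) + 8) + x(-1, (-5 + 1)/(5 + 4)))² = (((-1 - 1) + 8) - (-5 + 1)/(5 + 4))² = ((-2 + 8) - (-4)/9)² = (6 - (-4)/9)² = (6 - 1*(-4/9))² = (6 + 4/9)² = (58/9)² = 3364/81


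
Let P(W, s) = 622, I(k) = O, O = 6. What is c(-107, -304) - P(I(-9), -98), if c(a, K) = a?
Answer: -729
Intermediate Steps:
I(k) = 6
c(-107, -304) - P(I(-9), -98) = -107 - 1*622 = -107 - 622 = -729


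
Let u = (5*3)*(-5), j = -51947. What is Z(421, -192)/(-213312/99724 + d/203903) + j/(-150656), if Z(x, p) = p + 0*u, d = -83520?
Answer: 3077463870177263/40664490959488 ≈ 75.679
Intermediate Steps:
u = -75 (u = 15*(-5) = -75)
Z(x, p) = p (Z(x, p) = p + 0*(-75) = p + 0 = p)
Z(421, -192)/(-213312/99724 + d/203903) + j/(-150656) = -192/(-213312/99724 - 83520/203903) - 51947/(-150656) = -192/(-213312*1/99724 - 83520*1/203903) - 51947*(-1/150656) = -192/(-53328/24931 - 83520/203903) + 51947/150656 = -192/(-12955976304/5083505693) + 51947/150656 = -192*(-5083505693/12955976304) + 51947/150656 = 20334022772/269916173 + 51947/150656 = 3077463870177263/40664490959488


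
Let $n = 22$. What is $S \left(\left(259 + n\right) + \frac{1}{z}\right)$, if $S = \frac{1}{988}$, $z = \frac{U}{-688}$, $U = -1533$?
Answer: $\frac{431461}{1514604} \approx 0.28487$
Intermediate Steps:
$z = \frac{1533}{688}$ ($z = - \frac{1533}{-688} = \left(-1533\right) \left(- \frac{1}{688}\right) = \frac{1533}{688} \approx 2.2282$)
$S = \frac{1}{988} \approx 0.0010121$
$S \left(\left(259 + n\right) + \frac{1}{z}\right) = \frac{\left(259 + 22\right) + \frac{1}{\frac{1533}{688}}}{988} = \frac{281 + \frac{688}{1533}}{988} = \frac{1}{988} \cdot \frac{431461}{1533} = \frac{431461}{1514604}$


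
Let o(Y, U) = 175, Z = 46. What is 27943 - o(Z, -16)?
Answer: 27768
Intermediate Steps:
27943 - o(Z, -16) = 27943 - 1*175 = 27943 - 175 = 27768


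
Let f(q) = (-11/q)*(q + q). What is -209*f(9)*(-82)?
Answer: -377036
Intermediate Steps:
f(q) = -22 (f(q) = (-11/q)*(2*q) = -22)
-209*f(9)*(-82) = -209*(-22)*(-82) = 4598*(-82) = -377036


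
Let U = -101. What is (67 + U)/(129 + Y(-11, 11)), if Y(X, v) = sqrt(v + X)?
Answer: -34/129 ≈ -0.26357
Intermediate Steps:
Y(X, v) = sqrt(X + v)
(67 + U)/(129 + Y(-11, 11)) = (67 - 101)/(129 + sqrt(-11 + 11)) = -34/(129 + sqrt(0)) = -34/(129 + 0) = -34/129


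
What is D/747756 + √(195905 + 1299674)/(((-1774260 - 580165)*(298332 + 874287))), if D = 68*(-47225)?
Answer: -802825/186939 - √1495579/2760843489075 ≈ -4.2946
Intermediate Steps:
D = -3211300
D/747756 + √(195905 + 1299674)/(((-1774260 - 580165)*(298332 + 874287))) = -3211300/747756 + √(195905 + 1299674)/(((-1774260 - 580165)*(298332 + 874287))) = -3211300*1/747756 + √1495579/((-2354425*1172619)) = -802825/186939 + √1495579/(-2760843489075) = -802825/186939 + √1495579*(-1/2760843489075) = -802825/186939 - √1495579/2760843489075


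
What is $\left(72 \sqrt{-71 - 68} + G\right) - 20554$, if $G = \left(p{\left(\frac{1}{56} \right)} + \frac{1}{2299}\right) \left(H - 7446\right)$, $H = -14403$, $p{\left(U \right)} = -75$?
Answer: $\frac{3720038330}{2299} + 72 i \sqrt{139} \approx 1.6181 \cdot 10^{6} + 848.87 i$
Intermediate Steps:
$G = \frac{3767291976}{2299}$ ($G = \left(-75 + \frac{1}{2299}\right) \left(-14403 - 7446\right) = \left(-75 + \frac{1}{2299}\right) \left(-21849\right) = \left(- \frac{172424}{2299}\right) \left(-21849\right) = \frac{3767291976}{2299} \approx 1.6387 \cdot 10^{6}$)
$\left(72 \sqrt{-71 - 68} + G\right) - 20554 = \left(72 \sqrt{-71 - 68} + \frac{3767291976}{2299}\right) - 20554 = \left(72 \sqrt{-139} + \frac{3767291976}{2299}\right) - 20554 = \left(72 i \sqrt{139} + \frac{3767291976}{2299}\right) - 20554 = \left(\frac{3767291976}{2299} + 72 i \sqrt{139}\right) - 20554 = \frac{3720038330}{2299} + 72 i \sqrt{139}$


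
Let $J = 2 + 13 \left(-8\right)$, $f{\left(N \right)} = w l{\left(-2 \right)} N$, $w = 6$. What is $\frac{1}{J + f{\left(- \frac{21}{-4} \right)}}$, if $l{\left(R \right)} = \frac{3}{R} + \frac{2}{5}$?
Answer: $- \frac{20}{2733} \approx -0.007318$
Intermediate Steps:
$l{\left(R \right)} = \frac{2}{5} + \frac{3}{R}$ ($l{\left(R \right)} = \frac{3}{R} + 2 \cdot \frac{1}{5} = \frac{3}{R} + \frac{2}{5} = \frac{2}{5} + \frac{3}{R}$)
$f{\left(N \right)} = - \frac{33 N}{5}$ ($f{\left(N \right)} = 6 \left(\frac{2}{5} + \frac{3}{-2}\right) N = 6 \left(\frac{2}{5} + 3 \left(- \frac{1}{2}\right)\right) N = 6 \left(\frac{2}{5} - \frac{3}{2}\right) N = 6 \left(- \frac{11}{10}\right) N = - \frac{33 N}{5}$)
$J = -102$ ($J = 2 - 104 = -102$)
$\frac{1}{J + f{\left(- \frac{21}{-4} \right)}} = \frac{1}{-102 - \frac{33 \left(- \frac{21}{-4}\right)}{5}} = \frac{1}{-102 - \frac{33 \left(\left(-21\right) \left(- \frac{1}{4}\right)\right)}{5}} = \frac{1}{-102 - \frac{693}{20}} = \frac{1}{- \frac{2733}{20}} = - \frac{20}{2733}$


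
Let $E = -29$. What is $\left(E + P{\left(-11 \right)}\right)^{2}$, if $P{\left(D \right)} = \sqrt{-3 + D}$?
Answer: $\left(29 - i \sqrt{14}\right)^{2} \approx 827.0 - 217.02 i$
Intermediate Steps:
$\left(E + P{\left(-11 \right)}\right)^{2} = \left(-29 + \sqrt{-3 - 11}\right)^{2} = \left(-29 + \sqrt{-14}\right)^{2} = \left(-29 + i \sqrt{14}\right)^{2}$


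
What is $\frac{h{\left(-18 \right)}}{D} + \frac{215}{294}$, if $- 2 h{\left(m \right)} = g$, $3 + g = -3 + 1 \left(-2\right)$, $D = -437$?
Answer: $\frac{92779}{128478} \approx 0.72214$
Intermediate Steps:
$g = -8$ ($g = -3 + \left(-3 + 1 \left(-2\right)\right) = -3 - 5 = -8$)
$h{\left(m \right)} = 4$ ($h{\left(m \right)} = \left(- \frac{1}{2}\right) \left(-8\right) = 4$)
$\frac{h{\left(-18 \right)}}{D} + \frac{215}{294} = \frac{4}{-437} + \frac{215}{294} = 4 \left(- \frac{1}{437}\right) + 215 \cdot \frac{1}{294} = - \frac{4}{437} + \frac{215}{294} = \frac{92779}{128478}$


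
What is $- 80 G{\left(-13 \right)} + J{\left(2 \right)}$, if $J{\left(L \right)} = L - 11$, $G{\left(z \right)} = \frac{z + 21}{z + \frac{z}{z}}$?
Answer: $\frac{133}{3} \approx 44.333$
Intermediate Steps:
$G{\left(z \right)} = \frac{21 + z}{1 + z}$ ($G{\left(z \right)} = \frac{21 + z}{z + 1} = \frac{21 + z}{1 + z}$)
$J{\left(L \right)} = -11 + L$
$- 80 G{\left(-13 \right)} + J{\left(2 \right)} = - 80 \frac{21 - 13}{1 - 13} + \left(-11 + 2\right) = - 80 \frac{1}{-12} \cdot 8 - 9 = - 80 \left(\left(- \frac{1}{12}\right) 8\right) - 9 = \left(-80\right) \left(- \frac{2}{3}\right) - 9 = \frac{160}{3} - 9 = \frac{133}{3}$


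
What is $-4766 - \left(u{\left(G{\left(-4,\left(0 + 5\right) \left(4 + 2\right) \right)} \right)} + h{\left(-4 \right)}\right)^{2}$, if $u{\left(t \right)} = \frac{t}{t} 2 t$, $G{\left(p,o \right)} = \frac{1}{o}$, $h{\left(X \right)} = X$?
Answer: $- \frac{1075831}{225} \approx -4781.5$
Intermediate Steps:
$u{\left(t \right)} = 2 t$ ($u{\left(t \right)} = 1 \cdot 2 t = 2 t$)
$-4766 - \left(u{\left(G{\left(-4,\left(0 + 5\right) \left(4 + 2\right) \right)} \right)} + h{\left(-4 \right)}\right)^{2} = -4766 - \left(\frac{2}{\left(0 + 5\right) \left(4 + 2\right)} - 4\right)^{2} = -4766 - \left(\frac{2}{5 \cdot 6} - 4\right)^{2} = -4766 - \left(\frac{2}{30} - 4\right)^{2} = -4766 - \left(2 \cdot \frac{1}{30} - 4\right)^{2} = -4766 - \left(\frac{1}{15} - 4\right)^{2} = -4766 - \left(- \frac{59}{15}\right)^{2} = -4766 - \frac{3481}{225} = - \frac{1075831}{225}$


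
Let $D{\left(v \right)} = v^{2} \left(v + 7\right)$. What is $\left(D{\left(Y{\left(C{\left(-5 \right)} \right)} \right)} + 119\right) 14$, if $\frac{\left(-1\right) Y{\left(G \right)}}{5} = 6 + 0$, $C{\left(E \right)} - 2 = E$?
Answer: $-288134$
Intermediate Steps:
$C{\left(E \right)} = 2 + E$
$Y{\left(G \right)} = -30$ ($Y{\left(G \right)} = - 5 \left(6 + 0\right) = \left(-5\right) 6 = -30$)
$D{\left(v \right)} = v^{2} \left(7 + v\right)$
$\left(D{\left(Y{\left(C{\left(-5 \right)} \right)} \right)} + 119\right) 14 = \left(\left(-30\right)^{2} \left(7 - 30\right) + 119\right) 14 = \left(900 \left(-23\right) + 119\right) 14 = \left(-20700 + 119\right) 14 = \left(-20581\right) 14 = -288134$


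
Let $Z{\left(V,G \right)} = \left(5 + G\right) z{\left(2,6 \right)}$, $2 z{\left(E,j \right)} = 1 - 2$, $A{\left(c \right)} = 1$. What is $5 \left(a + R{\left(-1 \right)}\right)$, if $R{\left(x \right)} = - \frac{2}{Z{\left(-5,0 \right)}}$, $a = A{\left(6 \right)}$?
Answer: $9$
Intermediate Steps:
$z{\left(E,j \right)} = - \frac{1}{2}$ ($z{\left(E,j \right)} = \frac{1 - 2}{2} = \frac{1}{2} \left(-1\right) = - \frac{1}{2}$)
$a = 1$
$Z{\left(V,G \right)} = - \frac{5}{2} - \frac{G}{2}$ ($Z{\left(V,G \right)} = \left(5 + G\right) \left(- \frac{1}{2}\right) = - \frac{5}{2} - \frac{G}{2}$)
$R{\left(x \right)} = \frac{4}{5}$ ($R{\left(x \right)} = - \frac{2}{- \frac{5}{2} - 0} = - \frac{2}{- \frac{5}{2} + 0} = - \frac{2}{- \frac{5}{2}} = \left(-2\right) \left(- \frac{2}{5}\right) = \frac{4}{5}$)
$5 \left(a + R{\left(-1 \right)}\right) = 5 \left(1 + \frac{4}{5}\right) = 5 \cdot \frac{9}{5} = 9$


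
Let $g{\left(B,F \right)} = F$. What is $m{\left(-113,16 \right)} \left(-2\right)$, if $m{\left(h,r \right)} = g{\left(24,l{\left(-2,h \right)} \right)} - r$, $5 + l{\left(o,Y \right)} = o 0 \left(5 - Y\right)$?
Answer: $42$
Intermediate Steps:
$l{\left(o,Y \right)} = -5$ ($l{\left(o,Y \right)} = -5 + o 0 \left(5 - Y\right) = -5 + 0 \left(5 - Y\right) = -5 + 0 = -5$)
$m{\left(h,r \right)} = -5 - r$
$m{\left(-113,16 \right)} \left(-2\right) = \left(-5 - 16\right) \left(-2\right) = \left(-21\right) \left(-2\right) = 42$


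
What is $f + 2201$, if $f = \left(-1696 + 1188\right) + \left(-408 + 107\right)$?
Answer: $1392$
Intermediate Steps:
$f = -809$ ($f = -508 - 301 = -809$)
$f + 2201 = -809 + 2201 = 1392$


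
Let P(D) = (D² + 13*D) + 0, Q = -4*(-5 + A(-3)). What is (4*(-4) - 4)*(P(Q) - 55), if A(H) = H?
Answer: -27700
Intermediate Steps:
Q = 32 (Q = -4*(-5 - 3) = -4*(-8) = 32)
P(D) = D² + 13*D
(4*(-4) - 4)*(P(Q) - 55) = (4*(-4) - 4)*(32*(13 + 32) - 55) = (-16 - 4)*(32*45 - 55) = -20*(1440 - 55) = -20*1385 = -27700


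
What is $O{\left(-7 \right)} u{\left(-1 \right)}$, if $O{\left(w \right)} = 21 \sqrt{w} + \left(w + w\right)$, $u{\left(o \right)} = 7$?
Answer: $-98 + 147 i \sqrt{7} \approx -98.0 + 388.93 i$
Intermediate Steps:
$O{\left(w \right)} = 2 w + 21 \sqrt{w}$ ($O{\left(w \right)} = 21 \sqrt{w} + 2 w = 2 w + 21 \sqrt{w}$)
$O{\left(-7 \right)} u{\left(-1 \right)} = \left(2 \left(-7\right) + 21 \sqrt{-7}\right) 7 = \left(-14 + 21 i \sqrt{7}\right) 7 = -98 + 147 i \sqrt{7}$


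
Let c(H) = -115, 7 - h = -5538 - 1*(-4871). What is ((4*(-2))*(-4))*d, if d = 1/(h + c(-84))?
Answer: 32/559 ≈ 0.057245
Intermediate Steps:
h = 674 (h = 7 - (-5538 - 1*(-4871)) = 7 - (-5538 + 4871) = 7 - 1*(-667) = 7 + 667 = 674)
d = 1/559 (d = 1/(674 - 115) = 1/559 ≈ 0.0017889)
((4*(-2))*(-4))*d = ((4*(-2))*(-4))*(1/559) = -8*(-4)*(1/559) = 32*(1/559) = 32/559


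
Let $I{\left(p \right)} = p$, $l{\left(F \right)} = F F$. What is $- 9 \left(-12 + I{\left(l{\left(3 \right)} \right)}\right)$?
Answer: $27$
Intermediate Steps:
$l{\left(F \right)} = F^{2}$
$- 9 \left(-12 + I{\left(l{\left(3 \right)} \right)}\right) = - 9 \left(-12 + 3^{2}\right) = - 9 \left(-12 + 9\right) = \left(-9\right) \left(-3\right) = 27$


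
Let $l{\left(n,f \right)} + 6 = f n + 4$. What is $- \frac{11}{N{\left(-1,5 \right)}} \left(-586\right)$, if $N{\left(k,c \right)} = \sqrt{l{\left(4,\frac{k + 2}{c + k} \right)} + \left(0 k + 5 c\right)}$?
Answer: $\frac{3223 \sqrt{6}}{6} \approx 1315.8$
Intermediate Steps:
$l{\left(n,f \right)} = -2 + f n$ ($l{\left(n,f \right)} = -6 + \left(f n + 4\right) = -6 + \left(4 + f n\right) = -2 + f n$)
$N{\left(k,c \right)} = \sqrt{-2 + 5 c + \frac{4 \left(2 + k\right)}{c + k}}$ ($N{\left(k,c \right)} = \sqrt{\left(-2 + \frac{k + 2}{c + k} 4\right) + \left(0 k + 5 c\right)} = \sqrt{\left(-2 + \frac{2 + k}{c + k} 4\right) + \left(0 + 5 c\right)} = \sqrt{\left(-2 + \frac{2 + k}{c + k} 4\right) + 5 c} = \sqrt{\left(-2 + \frac{4 \left(2 + k\right)}{c + k}\right) + 5 c} = \sqrt{-2 + 5 c + \frac{4 \left(2 + k\right)}{c + k}}$)
$- \frac{11}{N{\left(-1,5 \right)}} \left(-586\right) = - \frac{11}{\sqrt{\frac{8 - 10 + 2 \left(-1\right) + 5 \cdot 5 \left(5 - 1\right)}{5 - 1}}} \left(-586\right) = - \frac{11}{\sqrt{\frac{8 - 10 - 2 + 5 \cdot 5 \cdot 4}{4}}} \left(-586\right) = - \frac{11}{\sqrt{\frac{8 - 10 - 2 + 100}{4}}} \left(-586\right) = - \frac{11}{\sqrt{\frac{1}{4} \cdot 96}} \left(-586\right) = - \frac{11}{\sqrt{24}} \left(-586\right) = - \frac{11}{2 \sqrt{6}} \left(-586\right) = - 11 \frac{\sqrt{6}}{12} \left(-586\right) = - \frac{11 \sqrt{6}}{12} \left(-586\right) = \frac{3223 \sqrt{6}}{6}$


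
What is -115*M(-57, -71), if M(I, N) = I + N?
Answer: 14720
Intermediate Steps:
-115*M(-57, -71) = -115*(-57 - 71) = -115*(-128) = 14720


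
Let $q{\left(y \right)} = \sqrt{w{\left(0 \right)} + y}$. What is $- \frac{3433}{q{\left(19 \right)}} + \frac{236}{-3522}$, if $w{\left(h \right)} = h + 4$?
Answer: $- \frac{118}{1761} - \frac{3433 \sqrt{23}}{23} \approx -715.9$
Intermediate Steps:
$w{\left(h \right)} = 4 + h$
$q{\left(y \right)} = \sqrt{4 + y}$ ($q{\left(y \right)} = \sqrt{\left(4 + 0\right) + y} = \sqrt{4 + y}$)
$- \frac{3433}{q{\left(19 \right)}} + \frac{236}{-3522} = - \frac{3433}{\sqrt{4 + 19}} + \frac{236}{-3522} = - \frac{3433}{\sqrt{23}} + 236 \left(- \frac{1}{3522}\right) = - 3433 \frac{\sqrt{23}}{23} - \frac{118}{1761} = - \frac{3433 \sqrt{23}}{23} - \frac{118}{1761} = - \frac{118}{1761} - \frac{3433 \sqrt{23}}{23}$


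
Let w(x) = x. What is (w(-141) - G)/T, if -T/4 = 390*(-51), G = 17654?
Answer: -3559/15912 ≈ -0.22367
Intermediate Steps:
T = 79560 (T = -1560*(-51) = -4*(-19890) = 79560)
(w(-141) - G)/T = (-141 - 1*17654)/79560 = (-141 - 17654)*(1/79560) = -17795*1/79560 = -3559/15912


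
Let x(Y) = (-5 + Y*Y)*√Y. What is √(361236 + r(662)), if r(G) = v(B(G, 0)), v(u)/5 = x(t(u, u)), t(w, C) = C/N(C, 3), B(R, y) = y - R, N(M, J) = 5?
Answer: √(9030900 + 438119*I*√3310)/5 ≈ 846.24 + 595.72*I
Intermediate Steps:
t(w, C) = C/5
x(Y) = √Y*(-5 + Y²) (x(Y) = (-5 + Y²)*√Y = √Y*(-5 + Y²))
v(u) = √5*√u*(-5 + u²/25) (v(u) = 5*(√(u/5)*(-5 + (u/5)²)) = 5*((√5*√u/5)*(-5 + u²/25)) = 5*(√5*√u*(-5 + u²/25)/5) = √5*√u*(-5 + u²/25))
r(G) = √5*√(-G)*(-125 + G²)/25 (r(G) = √5*√(0 - G)*(-125 + (0 - G)²)/25 = √5*√(-G)*(-125 + (-G)²)/25 = √5*√(-G)*(-125 + G²)/25)
√(361236 + r(662)) = √(361236 + √5*√(-1*662)*(-125 + 662²)/25) = √(361236 + √5*√(-662)*(-125 + 438244)/25) = √(361236 + (1/25)*√5*(I*√662)*438119) = √(361236 + 438119*I*√3310/25)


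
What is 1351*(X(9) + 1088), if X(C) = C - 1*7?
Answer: 1472590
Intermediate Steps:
X(C) = -7 + C (X(C) = C - 7 = -7 + C)
1351*(X(9) + 1088) = 1351*((-7 + 9) + 1088) = 1351*(2 + 1088) = 1351*1090 = 1472590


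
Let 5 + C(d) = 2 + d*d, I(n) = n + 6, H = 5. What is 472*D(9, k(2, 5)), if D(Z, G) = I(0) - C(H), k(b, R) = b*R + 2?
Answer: -7552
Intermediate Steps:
I(n) = 6 + n
k(b, R) = 2 + R*b (k(b, R) = R*b + 2 = 2 + R*b)
C(d) = -3 + d² (C(d) = -5 + (2 + d*d) = -5 + (2 + d²) = -3 + d²)
D(Z, G) = -16 (D(Z, G) = (6 + 0) - (-3 + 5²) = 6 - (-3 + 25) = 6 - 1*22 = 6 - 22 = -16)
472*D(9, k(2, 5)) = 472*(-16) = -7552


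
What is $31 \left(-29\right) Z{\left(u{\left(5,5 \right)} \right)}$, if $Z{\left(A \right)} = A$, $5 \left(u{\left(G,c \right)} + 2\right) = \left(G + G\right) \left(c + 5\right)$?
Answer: $-16182$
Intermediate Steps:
$u{\left(G,c \right)} = -2 + \frac{2 G \left(5 + c\right)}{5}$ ($u{\left(G,c \right)} = -2 + \frac{\left(G + G\right) \left(c + 5\right)}{5} = -2 + \frac{2 G \left(5 + c\right)}{5}$)
$31 \left(-29\right) Z{\left(u{\left(5,5 \right)} \right)} = 31 \left(-29\right) \left(-2 + 2 \cdot 5 + \frac{2}{5} \cdot 5 \cdot 5\right) = - 899 \left(-2 + 10 + 10\right) = \left(-899\right) 18 = -16182$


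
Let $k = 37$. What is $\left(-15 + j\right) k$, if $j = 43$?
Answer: $1036$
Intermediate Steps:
$\left(-15 + j\right) k = \left(-15 + 43\right) 37 = 28 \cdot 37 = 1036$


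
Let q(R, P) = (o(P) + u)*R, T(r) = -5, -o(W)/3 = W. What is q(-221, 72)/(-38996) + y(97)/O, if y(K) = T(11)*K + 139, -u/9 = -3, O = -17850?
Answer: -366042017/348039300 ≈ -1.0517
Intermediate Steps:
o(W) = -3*W
u = 27 (u = -9*(-3) = 27)
q(R, P) = R*(27 - 3*P) (q(R, P) = (-3*P + 27)*R = (27 - 3*P)*R = R*(27 - 3*P))
y(K) = 139 - 5*K (y(K) = -5*K + 139 = 139 - 5*K)
q(-221, 72)/(-38996) + y(97)/O = (3*(-221)*(9 - 1*72))/(-38996) + (139 - 5*97)/(-17850) = (3*(-221)*(9 - 72))*(-1/38996) + (139 - 485)*(-1/17850) = (3*(-221)*(-63))*(-1/38996) - 346*(-1/17850) = 41769*(-1/38996) + 173/8925 = -41769/38996 + 173/8925 = -366042017/348039300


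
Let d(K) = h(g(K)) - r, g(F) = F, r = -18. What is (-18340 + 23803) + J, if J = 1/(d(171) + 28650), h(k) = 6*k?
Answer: 162218323/29694 ≈ 5463.0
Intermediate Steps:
d(K) = 18 + 6*K (d(K) = 6*K - 1*(-18) = 6*K + 18 = 18 + 6*K)
J = 1/29694 (J = 1/((18 + 6*171) + 28650) = 1/((18 + 1026) + 28650) = 1/(1044 + 28650) = 1/29694 ≈ 3.3677e-5)
(-18340 + 23803) + J = (-18340 + 23803) + 1/29694 = 5463 + 1/29694 = 162218323/29694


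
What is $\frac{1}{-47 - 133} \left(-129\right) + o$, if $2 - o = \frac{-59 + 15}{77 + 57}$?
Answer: $\frac{12241}{4020} \approx 3.045$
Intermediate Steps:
$o = \frac{156}{67}$ ($o = 2 - \frac{-59 + 15}{77 + 57} = 2 - - \frac{44}{134} = 2 - \left(-44\right) \frac{1}{134} = 2 - - \frac{22}{67} = 2 + \frac{22}{67} = \frac{156}{67} \approx 2.3284$)
$\frac{1}{-47 - 133} \left(-129\right) + o = \frac{1}{-47 - 133} \left(-129\right) + \frac{156}{67} = \frac{1}{-180} \left(-129\right) + \frac{156}{67} = \left(- \frac{1}{180}\right) \left(-129\right) + \frac{156}{67} = \frac{43}{60} + \frac{156}{67} = \frac{12241}{4020}$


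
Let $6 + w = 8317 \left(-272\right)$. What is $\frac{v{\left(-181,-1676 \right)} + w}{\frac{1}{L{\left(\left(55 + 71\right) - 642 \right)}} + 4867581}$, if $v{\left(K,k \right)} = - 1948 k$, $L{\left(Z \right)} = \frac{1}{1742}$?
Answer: $\frac{1002618}{4869323} \approx 0.2059$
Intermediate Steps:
$L{\left(Z \right)} = \frac{1}{1742}$
$w = -2262230$ ($w = -6 + 8317 \left(-272\right) = -6 - 2262224 = -2262230$)
$\frac{v{\left(-181,-1676 \right)} + w}{\frac{1}{L{\left(\left(55 + 71\right) - 642 \right)}} + 4867581} = \frac{\left(-1948\right) \left(-1676\right) - 2262230}{\frac{1}{\frac{1}{1742}} + 4867581} = \frac{3264848 - 2262230}{1742 + 4867581} = \frac{1002618}{4869323}$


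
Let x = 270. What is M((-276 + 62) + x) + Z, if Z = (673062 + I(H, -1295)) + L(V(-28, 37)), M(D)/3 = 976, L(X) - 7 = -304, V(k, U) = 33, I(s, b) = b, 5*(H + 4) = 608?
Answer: 674398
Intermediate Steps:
H = 588/5 (H = -4 + (⅕)*608 = -4 + 608/5 = 588/5 ≈ 117.60)
L(X) = -297 (L(X) = 7 - 304 = -297)
M(D) = 2928 (M(D) = 3*976 = 2928)
Z = 671470 (Z = (673062 - 1295) - 297 = 671767 - 297 = 671470)
M((-276 + 62) + x) + Z = 2928 + 671470 = 674398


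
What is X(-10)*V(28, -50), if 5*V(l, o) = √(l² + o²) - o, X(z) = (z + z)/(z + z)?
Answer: 10 + 2*√821/5 ≈ 21.461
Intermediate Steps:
X(z) = 1 (X(z) = (2*z)/((2*z)) = (2*z)*(1/(2*z)) = 1)
V(l, o) = -o/5 + √(l² + o²)/5 (V(l, o) = (√(l² + o²) - o)/5 = -o/5 + √(l² + o²)/5)
X(-10)*V(28, -50) = 1*(-⅕*(-50) + √(28² + (-50)²)/5) = 1*(10 + √(784 + 2500)/5) = 1*(10 + √3284/5) = 1*(10 + (2*√821)/5) = 1*(10 + 2*√821/5) = 10 + 2*√821/5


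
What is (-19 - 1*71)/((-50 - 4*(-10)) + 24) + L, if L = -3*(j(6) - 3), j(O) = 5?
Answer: -87/7 ≈ -12.429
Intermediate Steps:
L = -6 (L = -3*(5 - 3) = -3*2 = -6)
(-19 - 1*71)/((-50 - 4*(-10)) + 24) + L = (-19 - 1*71)/((-50 - 4*(-10)) + 24) - 6 = (-19 - 71)/((-50 - 1*(-40)) + 24) - 6 = -90/((-50 + 40) + 24) - 6 = -90/(-10 + 24) - 6 = -90/14 - 6 = (1/14)*(-90) - 6 = -45/7 - 6 = -87/7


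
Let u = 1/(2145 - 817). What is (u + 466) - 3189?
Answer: -3616143/1328 ≈ -2723.0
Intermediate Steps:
u = 1/1328 ≈ 0.00075301
(u + 466) - 3189 = (1/1328 + 466) - 3189 = 618849/1328 - 3189 = -3616143/1328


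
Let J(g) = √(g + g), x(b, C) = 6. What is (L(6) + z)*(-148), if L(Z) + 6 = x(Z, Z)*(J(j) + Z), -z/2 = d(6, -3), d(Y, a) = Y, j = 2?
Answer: -4440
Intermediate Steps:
z = -12 (z = -2*6 = -12)
J(g) = √2*√g (J(g) = √(2*g) = √2*√g)
L(Z) = 6 + 6*Z (L(Z) = -6 + 6*(√2*√2 + Z) = -6 + 6*(2 + Z) = -6 + (12 + 6*Z) = 6 + 6*Z)
(L(6) + z)*(-148) = ((6 + 6*6) - 12)*(-148) = ((6 + 36) - 12)*(-148) = (42 - 12)*(-148) = 30*(-148) = -4440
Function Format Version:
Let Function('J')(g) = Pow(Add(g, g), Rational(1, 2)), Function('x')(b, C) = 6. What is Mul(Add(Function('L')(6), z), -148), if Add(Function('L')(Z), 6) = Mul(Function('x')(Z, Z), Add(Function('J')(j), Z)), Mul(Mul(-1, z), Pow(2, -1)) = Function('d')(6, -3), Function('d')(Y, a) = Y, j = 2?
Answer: -4440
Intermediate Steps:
z = -12 (z = Mul(-2, 6) = -12)
Function('J')(g) = Mul(Pow(2, Rational(1, 2)), Pow(g, Rational(1, 2))) (Function('J')(g) = Pow(Mul(2, g), Rational(1, 2)) = Mul(Pow(2, Rational(1, 2)), Pow(g, Rational(1, 2))))
Function('L')(Z) = Add(6, Mul(6, Z)) (Function('L')(Z) = Add(-6, Mul(6, Add(Mul(Pow(2, Rational(1, 2)), Pow(2, Rational(1, 2))), Z))) = Add(-6, Mul(6, Add(2, Z))) = Add(-6, Add(12, Mul(6, Z))) = Add(6, Mul(6, Z)))
Mul(Add(Function('L')(6), z), -148) = Mul(Add(Add(6, Mul(6, 6)), -12), -148) = Mul(Add(Add(6, 36), -12), -148) = Mul(Add(42, -12), -148) = Mul(30, -148) = -4440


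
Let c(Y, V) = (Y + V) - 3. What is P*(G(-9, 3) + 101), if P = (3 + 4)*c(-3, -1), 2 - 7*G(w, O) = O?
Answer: -4942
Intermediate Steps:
c(Y, V) = -3 + V + Y (c(Y, V) = (V + Y) - 3 = -3 + V + Y)
G(w, O) = 2/7 - O/7
P = -49 (P = (3 + 4)*(-3 - 1 - 3) = 7*(-7) = -49)
P*(G(-9, 3) + 101) = -49*((2/7 - 1/7*3) + 101) = -49*((2/7 - 3/7) + 101) = -49*(-1/7 + 101) = -49*706/7 = -4942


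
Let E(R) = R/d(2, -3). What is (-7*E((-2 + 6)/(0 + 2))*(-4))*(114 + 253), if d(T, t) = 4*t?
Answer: -5138/3 ≈ -1712.7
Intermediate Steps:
E(R) = -R/12 (E(R) = R/((4*(-3))) = R/(-12) = R*(-1/12) = -R/12)
(-7*E((-2 + 6)/(0 + 2))*(-4))*(114 + 253) = (-(-7)*(-2 + 6)/(0 + 2)/12*(-4))*(114 + 253) = (-(-7)*4/2/12*(-4))*367 = (-(-7)*4*(½)/12*(-4))*367 = (-(-7)*2/12*(-4))*367 = (-7*(-⅙)*(-4))*367 = ((7/6)*(-4))*367 = -14/3*367 = -5138/3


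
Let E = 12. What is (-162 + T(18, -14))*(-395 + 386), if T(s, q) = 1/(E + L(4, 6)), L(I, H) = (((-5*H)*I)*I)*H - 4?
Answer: 4187385/2872 ≈ 1458.0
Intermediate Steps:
L(I, H) = -4 - 5*H²*I² (L(I, H) = ((-5*H*I)*I)*H - 4 = (-5*H*I²)*H - 4 = -5*H²*I² - 4 = -4 - 5*H²*I²)
T(s, q) = -1/2872 (T(s, q) = 1/(12 + (-4 - 5*6²*4²)) = 1/(12 + (-4 - 5*36*16)) = 1/(12 + (-4 - 2880)) = 1/(12 - 2884) = 1/(-2872) = -1/2872)
(-162 + T(18, -14))*(-395 + 386) = (-162 - 1/2872)*(-395 + 386) = -465265/2872*(-9) = 4187385/2872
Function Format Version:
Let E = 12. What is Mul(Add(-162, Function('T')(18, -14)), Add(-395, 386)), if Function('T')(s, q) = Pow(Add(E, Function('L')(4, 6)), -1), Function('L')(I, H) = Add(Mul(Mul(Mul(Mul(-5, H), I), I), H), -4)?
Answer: Rational(4187385, 2872) ≈ 1458.0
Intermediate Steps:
Function('L')(I, H) = Add(-4, Mul(-5, Pow(H, 2), Pow(I, 2))) (Function('L')(I, H) = Add(Mul(Mul(Mul(-5, H, I), I), H), -4) = Add(Mul(Mul(-5, H, Pow(I, 2)), H), -4) = Add(Mul(-5, Pow(H, 2), Pow(I, 2)), -4) = Add(-4, Mul(-5, Pow(H, 2), Pow(I, 2))))
Function('T')(s, q) = Rational(-1, 2872) (Function('T')(s, q) = Pow(Add(12, Add(-4, Mul(-5, Pow(6, 2), Pow(4, 2)))), -1) = Pow(Add(12, Add(-4, Mul(-5, 36, 16))), -1) = Pow(Add(12, Add(-4, -2880)), -1) = Pow(Add(12, -2884), -1) = Pow(-2872, -1) = Rational(-1, 2872))
Mul(Add(-162, Function('T')(18, -14)), Add(-395, 386)) = Mul(Add(-162, Rational(-1, 2872)), Add(-395, 386)) = Mul(Rational(-465265, 2872), -9) = Rational(4187385, 2872)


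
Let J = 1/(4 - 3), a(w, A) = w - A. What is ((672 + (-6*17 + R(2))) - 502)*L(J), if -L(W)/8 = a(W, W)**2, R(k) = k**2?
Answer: 0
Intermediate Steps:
J = 1 (J = 1/1 = 1)
L(W) = 0 (L(W) = -8*(W - W)**2 = -8*0**2 = -8*0 = 0)
((672 + (-6*17 + R(2))) - 502)*L(J) = ((672 + (-6*17 + 2**2)) - 502)*0 = ((672 + (-102 + 4)) - 502)*0 = ((672 - 98) - 502)*0 = (574 - 502)*0 = 72*0 = 0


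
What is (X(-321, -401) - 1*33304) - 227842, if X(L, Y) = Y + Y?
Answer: -261948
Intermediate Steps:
X(L, Y) = 2*Y
(X(-321, -401) - 1*33304) - 227842 = (2*(-401) - 1*33304) - 227842 = (-802 - 33304) - 227842 = -34106 - 227842 = -261948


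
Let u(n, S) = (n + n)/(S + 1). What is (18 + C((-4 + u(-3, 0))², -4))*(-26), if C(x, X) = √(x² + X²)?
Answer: -468 - 104*√626 ≈ -3070.1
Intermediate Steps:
u(n, S) = 2*n/(1 + S) (u(n, S) = (2*n)/(1 + S) = 2*n/(1 + S))
C(x, X) = √(X² + x²)
(18 + C((-4 + u(-3, 0))², -4))*(-26) = (18 + √((-4)² + ((-4 + 2*(-3)/(1 + 0))²)²))*(-26) = (18 + √(16 + ((-4 + 2*(-3)/1)²)²))*(-26) = (18 + √(16 + ((-4 + 2*(-3)*1)²)²))*(-26) = (18 + √(16 + ((-4 - 6)²)²))*(-26) = (18 + √(16 + ((-10)²)²))*(-26) = (18 + √(16 + 100²))*(-26) = (18 + √(16 + 10000))*(-26) = (18 + √10016)*(-26) = (18 + 4*√626)*(-26) = -468 - 104*√626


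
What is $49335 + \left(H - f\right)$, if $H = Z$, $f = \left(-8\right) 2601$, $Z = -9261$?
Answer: $60882$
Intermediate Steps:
$f = -20808$
$H = -9261$
$49335 + \left(H - f\right) = 49335 - -11547 = 49335 + \left(-9261 + 20808\right) = 49335 + 11547 = 60882$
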